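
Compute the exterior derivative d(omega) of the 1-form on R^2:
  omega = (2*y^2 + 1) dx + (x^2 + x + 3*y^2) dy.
d(omega) = (2*x - 4*y + 1) dx ∧ dy

For a 1-form omega = sum_i f_i dx_i, the exterior derivative is
  d(omega) = sum_{i < j} (∂f_j/∂x_i - ∂f_i/∂x_j) dx_i ∧ dx_j.
  coefficient of dx ∧ dy: ∂f_2/∂x - ∂f_1/∂y = ∂(x^2 + x + 3*y^2)/∂x - ∂(2*y^2 + 1)/∂y = 2*x - 4*y + 1
Assembling: d(omega) = (2*x - 4*y + 1) dx ∧ dy.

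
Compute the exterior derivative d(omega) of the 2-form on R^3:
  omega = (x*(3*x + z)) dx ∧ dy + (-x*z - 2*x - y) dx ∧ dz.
d(omega) = (x + 1) dx ∧ dy ∧ dz

For a 2-form omega = sum_{i<j} g_{ij} dx_i ∧ dx_j, the exterior derivative is
  d(omega) = sum_{i<j} d(g_{ij}) ∧ dx_i ∧ dx_j = sum_{i<j, k} (∂g_{ij}/∂x_k) dx_k ∧ dx_i ∧ dx_j.
Expand each term, using dx_k ∧ dx_i ∧ dx_j = sgn(permutation) dx_{(a)} ∧ dx_{(b)} ∧ dx_{(c)} with (a < b < c) sorted:
  d(x*(3*x + z)) includes (∂/∂z)(x*(3*x + z)) dz = (x) dz, which multiplied by dx ∧ dy gives (x) dx ∧ dy ∧ dz
  d(-x*z - 2*x - y) includes (∂/∂y)(-x*z - 2*x - y) dy = (-1) dy, which multiplied by dx ∧ dz gives (1) dx ∧ dy ∧ dz
Collecting like 3-forms: d(omega) = (x + 1) dx ∧ dy ∧ dz.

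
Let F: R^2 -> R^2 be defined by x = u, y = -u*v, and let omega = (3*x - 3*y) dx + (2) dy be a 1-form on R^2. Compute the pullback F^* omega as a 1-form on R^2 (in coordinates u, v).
F^* omega = (3*u*v + 3*u - 2*v) du + (-2*u) dv

Using F^*(f dg) = (f ∘ F) d(g ∘ F), substitute each coordinate x_i by F_i(u, v) in f_i, and replace dx_i by d F_i = (∂F_i/∂u) du + (∂F_i/∂v) dv.
  For the x component: f_1(F) = 3*u*(v + 1); d F_1 = (1) du + (0) dv
  For the y component: f_2(F) = 2; d F_2 = (-v) du + (-u) dv
Combining and collecting du, dv coefficients:
  coeff of du: 3*u*v + 3*u - 2*v
  coeff of dv: -2*u
F^* omega = (3*u*v + 3*u - 2*v) du + (-2*u) dv.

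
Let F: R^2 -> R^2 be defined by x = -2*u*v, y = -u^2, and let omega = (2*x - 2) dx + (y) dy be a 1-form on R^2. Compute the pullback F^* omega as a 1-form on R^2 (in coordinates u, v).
F^* omega = (2*u^3 + 8*u*v^2 + 4*v) du + (4*u*(2*u*v + 1)) dv

Using F^*(f dg) = (f ∘ F) d(g ∘ F), substitute each coordinate x_i by F_i(u, v) in f_i, and replace dx_i by d F_i = (∂F_i/∂u) du + (∂F_i/∂v) dv.
  For the x component: f_1(F) = -4*u*v - 2; d F_1 = (-2*v) du + (-2*u) dv
  For the y component: f_2(F) = -u^2; d F_2 = (-2*u) du + (0) dv
Combining and collecting du, dv coefficients:
  coeff of du: 2*u^3 + 8*u*v^2 + 4*v
  coeff of dv: 4*u*(2*u*v + 1)
F^* omega = (2*u^3 + 8*u*v^2 + 4*v) du + (4*u*(2*u*v + 1)) dv.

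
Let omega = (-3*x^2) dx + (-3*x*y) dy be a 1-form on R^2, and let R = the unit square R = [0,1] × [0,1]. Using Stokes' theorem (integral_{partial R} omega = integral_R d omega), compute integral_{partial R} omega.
integral_(partial R) omega = -3/2

Stokes: integral_partial_R omega = integral_R d omega with d omega = (∂Q/∂x - ∂P/∂y) dx ∧ dy.
  ∂Q/∂x = -3*y
  ∂P/∂y = 0
  integrand = ∂Q/∂x - ∂P/∂y = -3*y.
Integrating over R: integral_0^1 integral_0^1 (-3*y) dx dy = -3/2.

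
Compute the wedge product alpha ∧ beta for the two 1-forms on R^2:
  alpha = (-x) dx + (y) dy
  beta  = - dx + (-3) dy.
alpha ∧ beta = (3*x + y) dx ∧ dy

Distribute the wedge, using dx_i ∧ dx_j = -dx_j ∧ dx_i and dx_i ∧ dx_i = 0. For each pair (i, j) with i < j, the coefficient of dx_i ∧ dx_j in alpha ∧ beta is (alpha_i * beta_j - alpha_j * beta_i). Collecting: alpha ∧ beta = (3*x + y) dx ∧ dy.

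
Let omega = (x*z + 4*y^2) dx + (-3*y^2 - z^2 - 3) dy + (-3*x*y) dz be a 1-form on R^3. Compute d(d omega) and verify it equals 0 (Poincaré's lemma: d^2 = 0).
d(d omega) = 0

Step 1: d omega = sum_{i<j} (∂f_j/∂x_i - ∂f_i/∂x_j) dx_i ∧ dx_j:
  coeff of dx ∧ dy: -8*y
  coeff of dx ∧ dz: -x - 3*y
  coeff of dy ∧ dz: -3*x + 2*z
Step 2: Apply d again to each 2-form coefficient. The only possible 3-form in R^3 is dx ∧ dy ∧ dz, with coefficient
  ∂(coeff of dy∧dz)/∂x - ∂(coeff of dx∧dz)/∂y + ∂(coeff of dx∧dy)/∂z
  = ∂/∂x (-3*x + 2*z) - ∂/∂y (-x - 3*y) + ∂/∂z (-8*y).
Each of these terms simplifies to sums of mixed partials that cancel in pairs. The result is 0 (by equality of mixed partials for smooth functions — Schwarz / Clairaut).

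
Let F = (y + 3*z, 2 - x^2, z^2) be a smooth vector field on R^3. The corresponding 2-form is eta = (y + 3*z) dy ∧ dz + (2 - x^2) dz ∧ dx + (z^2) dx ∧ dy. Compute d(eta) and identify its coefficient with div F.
d(eta) = (2*z) dx ∧ dy ∧ dz; div F = 2*z

For a 2-form in R^3 of the form above, applying d gives a 3-form with coefficient ∂P/∂x + ∂Q/∂y + ∂R/∂z:
  ∂P/∂x = 0
  ∂Q/∂y = 0
  ∂R/∂z = 2*z
Sum = 2*z, which is exactly div F.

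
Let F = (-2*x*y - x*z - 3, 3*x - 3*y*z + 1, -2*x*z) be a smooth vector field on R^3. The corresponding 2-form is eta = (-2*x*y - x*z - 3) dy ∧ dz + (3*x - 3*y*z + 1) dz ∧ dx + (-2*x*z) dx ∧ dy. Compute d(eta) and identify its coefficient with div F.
d(eta) = (-2*x - 2*y - 4*z) dx ∧ dy ∧ dz; div F = -2*x - 2*y - 4*z

For a 2-form in R^3 of the form above, applying d gives a 3-form with coefficient ∂P/∂x + ∂Q/∂y + ∂R/∂z:
  ∂P/∂x = -2*y - z
  ∂Q/∂y = -3*z
  ∂R/∂z = -2*x
Sum = -2*x - 2*y - 4*z, which is exactly div F.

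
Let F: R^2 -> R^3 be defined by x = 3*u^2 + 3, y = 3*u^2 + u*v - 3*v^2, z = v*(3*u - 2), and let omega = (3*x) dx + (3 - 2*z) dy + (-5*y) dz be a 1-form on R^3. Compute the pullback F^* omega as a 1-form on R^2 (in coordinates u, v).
F^* omega = (54*u^3 - 81*u^2*v - 21*u*v^2 + 24*u*v + 72*u + 45*v^3 + 4*v^2 + 3*v) du + (-45*u^3 - 21*u^2*v + 30*u^2 + 81*u*v^2 + 14*u*v + 3*u - 54*v^2 - 18*v) dv

Using F^*(f dg) = (f ∘ F) d(g ∘ F), substitute each coordinate x_i by F_i(u, v) in f_i, and replace dx_i by d F_i = (∂F_i/∂u) du + (∂F_i/∂v) dv.
  For the x component: f_1(F) = 9*u^2 + 9; d F_1 = (6*u) du + (0) dv
  For the y component: f_2(F) = -6*u*v + 4*v + 3; d F_2 = (6*u + v) du + (u - 6*v) dv
  For the z component: f_3(F) = -15*u^2 - 5*u*v + 15*v^2; d F_3 = (3*v) du + (3*u - 2) dv
Combining and collecting du, dv coefficients:
  coeff of du: 54*u^3 - 81*u^2*v - 21*u*v^2 + 24*u*v + 72*u + 45*v^3 + 4*v^2 + 3*v
  coeff of dv: -45*u^3 - 21*u^2*v + 30*u^2 + 81*u*v^2 + 14*u*v + 3*u - 54*v^2 - 18*v
F^* omega = (54*u^3 - 81*u^2*v - 21*u*v^2 + 24*u*v + 72*u + 45*v^3 + 4*v^2 + 3*v) du + (-45*u^3 - 21*u^2*v + 30*u^2 + 81*u*v^2 + 14*u*v + 3*u - 54*v^2 - 18*v) dv.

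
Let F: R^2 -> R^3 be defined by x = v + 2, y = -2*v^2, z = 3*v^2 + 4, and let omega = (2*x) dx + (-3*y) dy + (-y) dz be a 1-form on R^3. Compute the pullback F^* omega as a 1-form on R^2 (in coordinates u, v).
F^* omega = (-12*v^3 + 2*v + 4) dv

Using F^*(f dg) = (f ∘ F) d(g ∘ F), substitute each coordinate x_i by F_i(u, v) in f_i, and replace dx_i by d F_i = (∂F_i/∂u) du + (∂F_i/∂v) dv.
  For the x component: f_1(F) = 2*v + 4; d F_1 = (0) du + (1) dv
  For the y component: f_2(F) = 6*v^2; d F_2 = (0) du + (-4*v) dv
  For the z component: f_3(F) = 2*v^2; d F_3 = (0) du + (6*v) dv
Combining and collecting du, dv coefficients:
  coeff of du: 0
  coeff of dv: -12*v^3 + 2*v + 4
F^* omega = (-12*v^3 + 2*v + 4) dv.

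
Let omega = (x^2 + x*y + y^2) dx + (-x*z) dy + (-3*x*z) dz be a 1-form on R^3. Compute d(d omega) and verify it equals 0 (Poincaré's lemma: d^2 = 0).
d(d omega) = 0

Step 1: d omega = sum_{i<j} (∂f_j/∂x_i - ∂f_i/∂x_j) dx_i ∧ dx_j:
  coeff of dx ∧ dy: -x - 2*y - z
  coeff of dx ∧ dz: -3*z
  coeff of dy ∧ dz: x
Step 2: Apply d again to each 2-form coefficient. The only possible 3-form in R^3 is dx ∧ dy ∧ dz, with coefficient
  ∂(coeff of dy∧dz)/∂x - ∂(coeff of dx∧dz)/∂y + ∂(coeff of dx∧dy)/∂z
  = ∂/∂x (x) - ∂/∂y (-3*z) + ∂/∂z (-x - 2*y - z).
Each of these terms simplifies to sums of mixed partials that cancel in pairs. The result is 0 (by equality of mixed partials for smooth functions — Schwarz / Clairaut).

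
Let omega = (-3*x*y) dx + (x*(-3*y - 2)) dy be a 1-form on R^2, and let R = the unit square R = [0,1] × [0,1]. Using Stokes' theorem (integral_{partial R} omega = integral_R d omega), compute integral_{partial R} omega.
integral_(partial R) omega = -2

Stokes: integral_partial_R omega = integral_R d omega with d omega = (∂Q/∂x - ∂P/∂y) dx ∧ dy.
  ∂Q/∂x = -3*y - 2
  ∂P/∂y = -3*x
  integrand = ∂Q/∂x - ∂P/∂y = 3*x - 3*y - 2.
Integrating over R: integral_0^1 integral_0^1 (3*x - 3*y - 2) dx dy = -2.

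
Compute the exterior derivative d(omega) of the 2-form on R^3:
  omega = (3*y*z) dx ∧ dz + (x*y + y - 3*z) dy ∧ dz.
d(omega) = (y - 3*z) dx ∧ dy ∧ dz

For a 2-form omega = sum_{i<j} g_{ij} dx_i ∧ dx_j, the exterior derivative is
  d(omega) = sum_{i<j} d(g_{ij}) ∧ dx_i ∧ dx_j = sum_{i<j, k} (∂g_{ij}/∂x_k) dx_k ∧ dx_i ∧ dx_j.
Expand each term, using dx_k ∧ dx_i ∧ dx_j = sgn(permutation) dx_{(a)} ∧ dx_{(b)} ∧ dx_{(c)} with (a < b < c) sorted:
  d(3*y*z) includes (∂/∂y)(3*y*z) dy = (3*z) dy, which multiplied by dx ∧ dz gives (-3*z) dx ∧ dy ∧ dz
  d(x*y + y - 3*z) includes (∂/∂x)(x*y + y - 3*z) dx = (y) dx, which multiplied by dy ∧ dz gives (y) dx ∧ dy ∧ dz
Collecting like 3-forms: d(omega) = (y - 3*z) dx ∧ dy ∧ dz.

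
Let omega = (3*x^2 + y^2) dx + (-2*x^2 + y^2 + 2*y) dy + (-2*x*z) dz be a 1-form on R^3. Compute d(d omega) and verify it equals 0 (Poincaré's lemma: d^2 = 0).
d(d omega) = 0

Step 1: d omega = sum_{i<j} (∂f_j/∂x_i - ∂f_i/∂x_j) dx_i ∧ dx_j:
  coeff of dx ∧ dy: -4*x - 2*y
  coeff of dx ∧ dz: -2*z
  coeff of dy ∧ dz: 0
Step 2: Apply d again to each 2-form coefficient. The only possible 3-form in R^3 is dx ∧ dy ∧ dz, with coefficient
  ∂(coeff of dy∧dz)/∂x - ∂(coeff of dx∧dz)/∂y + ∂(coeff of dx∧dy)/∂z
  = ∂/∂x (0) - ∂/∂y (-2*z) + ∂/∂z (-4*x - 2*y).
Each of these terms simplifies to sums of mixed partials that cancel in pairs. The result is 0 (by equality of mixed partials for smooth functions — Schwarz / Clairaut).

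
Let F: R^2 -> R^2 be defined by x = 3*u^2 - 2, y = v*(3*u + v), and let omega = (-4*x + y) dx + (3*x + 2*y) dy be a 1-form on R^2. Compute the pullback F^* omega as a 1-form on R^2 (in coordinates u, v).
F^* omega = (-72*u^3 + 45*u^2*v + 24*u*v^2 + 48*u + 6*v^3 - 18*v) du + (27*u^3 + 36*u^2*v + 18*u*v^2 - 18*u + 4*v^3 - 12*v) dv

Using F^*(f dg) = (f ∘ F) d(g ∘ F), substitute each coordinate x_i by F_i(u, v) in f_i, and replace dx_i by d F_i = (∂F_i/∂u) du + (∂F_i/∂v) dv.
  For the x component: f_1(F) = -12*u^2 + 3*u*v + v^2 + 8; d F_1 = (6*u) du + (0) dv
  For the y component: f_2(F) = 9*u^2 + 6*u*v + 2*v^2 - 6; d F_2 = (3*v) du + (3*u + 2*v) dv
Combining and collecting du, dv coefficients:
  coeff of du: -72*u^3 + 45*u^2*v + 24*u*v^2 + 48*u + 6*v^3 - 18*v
  coeff of dv: 27*u^3 + 36*u^2*v + 18*u*v^2 - 18*u + 4*v^3 - 12*v
F^* omega = (-72*u^3 + 45*u^2*v + 24*u*v^2 + 48*u + 6*v^3 - 18*v) du + (27*u^3 + 36*u^2*v + 18*u*v^2 - 18*u + 4*v^3 - 12*v) dv.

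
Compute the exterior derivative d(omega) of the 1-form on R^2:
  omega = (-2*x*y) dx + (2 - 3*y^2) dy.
d(omega) = (2*x) dx ∧ dy

For a 1-form omega = sum_i f_i dx_i, the exterior derivative is
  d(omega) = sum_{i < j} (∂f_j/∂x_i - ∂f_i/∂x_j) dx_i ∧ dx_j.
  coefficient of dx ∧ dy: ∂f_2/∂x - ∂f_1/∂y = ∂(2 - 3*y^2)/∂x - ∂(-2*x*y)/∂y = 2*x
Assembling: d(omega) = (2*x) dx ∧ dy.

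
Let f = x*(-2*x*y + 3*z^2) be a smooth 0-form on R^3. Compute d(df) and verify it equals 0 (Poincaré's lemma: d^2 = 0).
d(df) = 0

Step 1: df = sum_i (∂f/∂x_i) dx_i = (-4*x*y + 3*z^2) dx + (-2*x^2) dy + (6*x*z) dz.
Step 2: Apply d again. Using the 1-form formula, the coefficient of dx ∧ dy in d(df) is ∂^2 f/∂x ∂y - ∂^2 f/∂y ∂x = (-4*x) - (-4*x) = 0 (equality of mixed partials for smooth f).
Similarly for dx ∧ dz and dy ∧ dz — all coefficients vanish. So d(df) = 0.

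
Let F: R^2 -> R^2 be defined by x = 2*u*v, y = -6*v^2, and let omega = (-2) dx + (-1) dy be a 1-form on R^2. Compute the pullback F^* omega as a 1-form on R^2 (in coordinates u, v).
F^* omega = (-4*v) du + (-4*u + 12*v) dv

Using F^*(f dg) = (f ∘ F) d(g ∘ F), substitute each coordinate x_i by F_i(u, v) in f_i, and replace dx_i by d F_i = (∂F_i/∂u) du + (∂F_i/∂v) dv.
  For the x component: f_1(F) = -2; d F_1 = (2*v) du + (2*u) dv
  For the y component: f_2(F) = -1; d F_2 = (0) du + (-12*v) dv
Combining and collecting du, dv coefficients:
  coeff of du: -4*v
  coeff of dv: -4*u + 12*v
F^* omega = (-4*v) du + (-4*u + 12*v) dv.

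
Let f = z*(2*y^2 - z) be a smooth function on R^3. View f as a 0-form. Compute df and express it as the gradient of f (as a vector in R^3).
df = (0) dx + (4*y*z) dy + (2*y^2 - 2*z) dz; grad f = (0, 4*y*z, 2*y^2 - 2*z)

For a 0-form f, d f = (∂f/∂x) dx + (∂f/∂y) dy + (∂f/∂z) dz. The components of the vector representation are exactly the entries of grad f in Cartesian coordinates:
  ∂f/∂x = 0
  ∂f/∂y = 4*y*z
  ∂f/∂z = 2*y^2 - 2*z.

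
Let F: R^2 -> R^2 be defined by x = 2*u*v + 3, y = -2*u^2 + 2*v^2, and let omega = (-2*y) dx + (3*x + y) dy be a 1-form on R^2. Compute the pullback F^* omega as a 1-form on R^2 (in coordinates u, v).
F^* omega = (8*u^3 - 16*u^2*v - 8*u*v^2 - 36*u - 8*v^3) du + (8*u^3 - 8*u^2*v + 16*u*v^2 + 8*v^3 + 36*v) dv

Using F^*(f dg) = (f ∘ F) d(g ∘ F), substitute each coordinate x_i by F_i(u, v) in f_i, and replace dx_i by d F_i = (∂F_i/∂u) du + (∂F_i/∂v) dv.
  For the x component: f_1(F) = 4*u^2 - 4*v^2; d F_1 = (2*v) du + (2*u) dv
  For the y component: f_2(F) = -2*u^2 + 6*u*v + 2*v^2 + 9; d F_2 = (-4*u) du + (4*v) dv
Combining and collecting du, dv coefficients:
  coeff of du: 8*u^3 - 16*u^2*v - 8*u*v^2 - 36*u - 8*v^3
  coeff of dv: 8*u^3 - 8*u^2*v + 16*u*v^2 + 8*v^3 + 36*v
F^* omega = (8*u^3 - 16*u^2*v - 8*u*v^2 - 36*u - 8*v^3) du + (8*u^3 - 8*u^2*v + 16*u*v^2 + 8*v^3 + 36*v) dv.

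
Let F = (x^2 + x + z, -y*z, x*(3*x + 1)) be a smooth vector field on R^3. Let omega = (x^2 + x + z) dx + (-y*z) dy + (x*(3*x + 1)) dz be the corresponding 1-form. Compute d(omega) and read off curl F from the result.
d(omega) = (y) dy ∧ dz + (-6*x) dz ∧ dx + (0) dx ∧ dy; curl F = (y, -6*x, 0)

d omega = sum_{i<j} (∂f_j/∂x_i - ∂f_i/∂x_j) dx_i ∧ dx_j. Under the identification (dy ∧ dz, dz ∧ dx, dx ∧ dy) ↔ (e_x, e_y, e_z), the coefficients are exactly the components of curl F. Compute:
  ∂R/∂y - ∂Q/∂z = (0) - (-y) = y
  ∂P/∂z - ∂R/∂x = (1) - (6*x + 1) = -6*x
  ∂Q/∂x - ∂P/∂y = (0) - (0) = 0.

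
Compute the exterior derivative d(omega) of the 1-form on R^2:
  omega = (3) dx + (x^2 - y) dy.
d(omega) = (2*x) dx ∧ dy

For a 1-form omega = sum_i f_i dx_i, the exterior derivative is
  d(omega) = sum_{i < j} (∂f_j/∂x_i - ∂f_i/∂x_j) dx_i ∧ dx_j.
  coefficient of dx ∧ dy: ∂f_2/∂x - ∂f_1/∂y = ∂(x^2 - y)/∂x - ∂(3)/∂y = 2*x
Assembling: d(omega) = (2*x) dx ∧ dy.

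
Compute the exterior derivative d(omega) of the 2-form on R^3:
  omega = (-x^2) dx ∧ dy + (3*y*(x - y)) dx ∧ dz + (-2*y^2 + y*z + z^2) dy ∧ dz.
d(omega) = (-3*x + 6*y) dx ∧ dy ∧ dz

For a 2-form omega = sum_{i<j} g_{ij} dx_i ∧ dx_j, the exterior derivative is
  d(omega) = sum_{i<j} d(g_{ij}) ∧ dx_i ∧ dx_j = sum_{i<j, k} (∂g_{ij}/∂x_k) dx_k ∧ dx_i ∧ dx_j.
Expand each term, using dx_k ∧ dx_i ∧ dx_j = sgn(permutation) dx_{(a)} ∧ dx_{(b)} ∧ dx_{(c)} with (a < b < c) sorted:
  d(3*y*(x - y)) includes (∂/∂y)(3*y*(x - y)) dy = (3*x - 6*y) dy, which multiplied by dx ∧ dz gives (-3*x + 6*y) dx ∧ dy ∧ dz
Collecting like 3-forms: d(omega) = (-3*x + 6*y) dx ∧ dy ∧ dz.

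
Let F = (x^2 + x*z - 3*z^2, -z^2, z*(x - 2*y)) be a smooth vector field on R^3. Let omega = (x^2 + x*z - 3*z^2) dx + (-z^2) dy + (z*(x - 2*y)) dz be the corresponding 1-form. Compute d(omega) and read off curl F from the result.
d(omega) = (0) dy ∧ dz + (x - 7*z) dz ∧ dx + (0) dx ∧ dy; curl F = (0, x - 7*z, 0)

d omega = sum_{i<j} (∂f_j/∂x_i - ∂f_i/∂x_j) dx_i ∧ dx_j. Under the identification (dy ∧ dz, dz ∧ dx, dx ∧ dy) ↔ (e_x, e_y, e_z), the coefficients are exactly the components of curl F. Compute:
  ∂R/∂y - ∂Q/∂z = (-2*z) - (-2*z) = 0
  ∂P/∂z - ∂R/∂x = (x - 6*z) - (z) = x - 7*z
  ∂Q/∂x - ∂P/∂y = (0) - (0) = 0.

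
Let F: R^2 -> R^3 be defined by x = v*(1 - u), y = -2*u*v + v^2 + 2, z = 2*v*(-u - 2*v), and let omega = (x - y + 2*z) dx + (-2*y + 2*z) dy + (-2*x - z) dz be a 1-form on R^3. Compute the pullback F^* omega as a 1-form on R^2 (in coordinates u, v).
F^* omega = (v*(-5*u*v + 21*v^2 + 3*v + 10)) du + (-5*u^2*v - 11*u*v^2 + 10*u - 52*v^3 + 7*v^2 - 7*v - 2) dv

Using F^*(f dg) = (f ∘ F) d(g ∘ F), substitute each coordinate x_i by F_i(u, v) in f_i, and replace dx_i by d F_i = (∂F_i/∂u) du + (∂F_i/∂v) dv.
  For the x component: f_1(F) = -3*u*v - 9*v^2 + v - 2; d F_1 = (-v) du + (1 - u) dv
  For the y component: f_2(F) = -10*v^2 - 4; d F_2 = (-2*v) du + (-2*u + 2*v) dv
  For the z component: f_3(F) = 2*v*(2*u + 2*v - 1); d F_3 = (-2*v) du + (-2*u - 8*v) dv
Combining and collecting du, dv coefficients:
  coeff of du: v*(-5*u*v + 21*v^2 + 3*v + 10)
  coeff of dv: -5*u^2*v - 11*u*v^2 + 10*u - 52*v^3 + 7*v^2 - 7*v - 2
F^* omega = (v*(-5*u*v + 21*v^2 + 3*v + 10)) du + (-5*u^2*v - 11*u*v^2 + 10*u - 52*v^3 + 7*v^2 - 7*v - 2) dv.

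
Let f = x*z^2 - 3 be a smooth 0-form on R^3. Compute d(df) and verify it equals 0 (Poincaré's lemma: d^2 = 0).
d(df) = 0

Step 1: df = sum_i (∂f/∂x_i) dx_i = (z^2) dx + (0) dy + (2*x*z) dz.
Step 2: Apply d again. Using the 1-form formula, the coefficient of dx ∧ dy in d(df) is ∂^2 f/∂x ∂y - ∂^2 f/∂y ∂x = (0) - (0) = 0 (equality of mixed partials for smooth f).
Similarly for dx ∧ dz and dy ∧ dz — all coefficients vanish. So d(df) = 0.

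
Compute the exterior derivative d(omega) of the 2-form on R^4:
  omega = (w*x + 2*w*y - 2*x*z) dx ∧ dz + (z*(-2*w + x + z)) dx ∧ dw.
d(omega) = (-2*w) dx ∧ dy ∧ dz + (2*w + 2*y - 2*z) dx ∧ dz ∧ dw

For a 2-form omega = sum_{i<j} g_{ij} dx_i ∧ dx_j, the exterior derivative is
  d(omega) = sum_{i<j} d(g_{ij}) ∧ dx_i ∧ dx_j = sum_{i<j, k} (∂g_{ij}/∂x_k) dx_k ∧ dx_i ∧ dx_j.
Expand each term, using dx_k ∧ dx_i ∧ dx_j = sgn(permutation) dx_{(a)} ∧ dx_{(b)} ∧ dx_{(c)} with (a < b < c) sorted:
  d(w*x + 2*w*y - 2*x*z) includes (∂/∂y)(w*x + 2*w*y - 2*x*z) dy = (2*w) dy, which multiplied by dx ∧ dz gives (-2*w) dx ∧ dy ∧ dz
  d(w*x + 2*w*y - 2*x*z) includes (∂/∂w)(w*x + 2*w*y - 2*x*z) dw = (x + 2*y) dw, which multiplied by dx ∧ dz gives (x + 2*y) dx ∧ dz ∧ dw
  d(z*(-2*w + x + z)) includes (∂/∂z)(z*(-2*w + x + z)) dz = (-2*w + x + 2*z) dz, which multiplied by dx ∧ dw gives (2*w - x - 2*z) dx ∧ dz ∧ dw
Collecting like 3-forms: d(omega) = (-2*w) dx ∧ dy ∧ dz + (2*w + 2*y - 2*z) dx ∧ dz ∧ dw.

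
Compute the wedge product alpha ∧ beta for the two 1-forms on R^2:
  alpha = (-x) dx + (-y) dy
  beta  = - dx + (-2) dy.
alpha ∧ beta = (2*x - y) dx ∧ dy

Distribute the wedge, using dx_i ∧ dx_j = -dx_j ∧ dx_i and dx_i ∧ dx_i = 0. For each pair (i, j) with i < j, the coefficient of dx_i ∧ dx_j in alpha ∧ beta is (alpha_i * beta_j - alpha_j * beta_i). Collecting: alpha ∧ beta = (2*x - y) dx ∧ dy.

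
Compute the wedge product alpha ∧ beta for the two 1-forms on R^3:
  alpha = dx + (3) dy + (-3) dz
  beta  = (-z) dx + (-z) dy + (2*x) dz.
alpha ∧ beta = (2*z) dx ∧ dy + (2*x - 3*z) dx ∧ dz + (6*x - 3*z) dy ∧ dz

Distribute the wedge, using dx_i ∧ dx_j = -dx_j ∧ dx_i and dx_i ∧ dx_i = 0. For each pair (i, j) with i < j, the coefficient of dx_i ∧ dx_j in alpha ∧ beta is (alpha_i * beta_j - alpha_j * beta_i). Collecting: alpha ∧ beta = (2*z) dx ∧ dy + (2*x - 3*z) dx ∧ dz + (6*x - 3*z) dy ∧ dz.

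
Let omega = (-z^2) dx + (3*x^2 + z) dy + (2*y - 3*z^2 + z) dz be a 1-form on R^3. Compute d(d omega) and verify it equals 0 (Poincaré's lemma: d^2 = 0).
d(d omega) = 0

Step 1: d omega = sum_{i<j} (∂f_j/∂x_i - ∂f_i/∂x_j) dx_i ∧ dx_j:
  coeff of dx ∧ dy: 6*x
  coeff of dx ∧ dz: 2*z
  coeff of dy ∧ dz: 1
Step 2: Apply d again to each 2-form coefficient. The only possible 3-form in R^3 is dx ∧ dy ∧ dz, with coefficient
  ∂(coeff of dy∧dz)/∂x - ∂(coeff of dx∧dz)/∂y + ∂(coeff of dx∧dy)/∂z
  = ∂/∂x (1) - ∂/∂y (2*z) + ∂/∂z (6*x).
Each of these terms simplifies to sums of mixed partials that cancel in pairs. The result is 0 (by equality of mixed partials for smooth functions — Schwarz / Clairaut).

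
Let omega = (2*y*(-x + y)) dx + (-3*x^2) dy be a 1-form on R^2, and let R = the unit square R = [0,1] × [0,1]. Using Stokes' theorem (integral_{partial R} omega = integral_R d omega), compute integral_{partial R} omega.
integral_(partial R) omega = -4

Stokes: integral_partial_R omega = integral_R d omega with d omega = (∂Q/∂x - ∂P/∂y) dx ∧ dy.
  ∂Q/∂x = -6*x
  ∂P/∂y = -2*x + 4*y
  integrand = ∂Q/∂x - ∂P/∂y = -4*x - 4*y.
Integrating over R: integral_0^1 integral_0^1 (-4*x - 4*y) dx dy = -4.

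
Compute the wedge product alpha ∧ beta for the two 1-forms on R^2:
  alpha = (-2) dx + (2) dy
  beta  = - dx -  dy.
alpha ∧ beta = (4) dx ∧ dy

Distribute the wedge, using dx_i ∧ dx_j = -dx_j ∧ dx_i and dx_i ∧ dx_i = 0. For each pair (i, j) with i < j, the coefficient of dx_i ∧ dx_j in alpha ∧ beta is (alpha_i * beta_j - alpha_j * beta_i). Collecting: alpha ∧ beta = (4) dx ∧ dy.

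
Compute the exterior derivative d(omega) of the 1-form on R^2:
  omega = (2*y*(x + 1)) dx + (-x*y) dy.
d(omega) = (-2*x - y - 2) dx ∧ dy

For a 1-form omega = sum_i f_i dx_i, the exterior derivative is
  d(omega) = sum_{i < j} (∂f_j/∂x_i - ∂f_i/∂x_j) dx_i ∧ dx_j.
  coefficient of dx ∧ dy: ∂f_2/∂x - ∂f_1/∂y = ∂(-x*y)/∂x - ∂(2*y*(x + 1))/∂y = -2*x - y - 2
Assembling: d(omega) = (-2*x - y - 2) dx ∧ dy.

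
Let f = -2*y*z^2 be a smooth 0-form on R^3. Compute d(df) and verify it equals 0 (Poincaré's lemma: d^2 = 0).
d(df) = 0

Step 1: df = sum_i (∂f/∂x_i) dx_i = (0) dx + (-2*z^2) dy + (-4*y*z) dz.
Step 2: Apply d again. Using the 1-form formula, the coefficient of dx ∧ dy in d(df) is ∂^2 f/∂x ∂y - ∂^2 f/∂y ∂x = (0) - (0) = 0 (equality of mixed partials for smooth f).
Similarly for dx ∧ dz and dy ∧ dz — all coefficients vanish. So d(df) = 0.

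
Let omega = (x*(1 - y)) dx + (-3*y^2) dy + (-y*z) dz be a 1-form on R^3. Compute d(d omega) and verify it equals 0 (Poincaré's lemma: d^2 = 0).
d(d omega) = 0

Step 1: d omega = sum_{i<j} (∂f_j/∂x_i - ∂f_i/∂x_j) dx_i ∧ dx_j:
  coeff of dx ∧ dy: x
  coeff of dx ∧ dz: 0
  coeff of dy ∧ dz: -z
Step 2: Apply d again to each 2-form coefficient. The only possible 3-form in R^3 is dx ∧ dy ∧ dz, with coefficient
  ∂(coeff of dy∧dz)/∂x - ∂(coeff of dx∧dz)/∂y + ∂(coeff of dx∧dy)/∂z
  = ∂/∂x (-z) - ∂/∂y (0) + ∂/∂z (x).
Each of these terms simplifies to sums of mixed partials that cancel in pairs. The result is 0 (by equality of mixed partials for smooth functions — Schwarz / Clairaut).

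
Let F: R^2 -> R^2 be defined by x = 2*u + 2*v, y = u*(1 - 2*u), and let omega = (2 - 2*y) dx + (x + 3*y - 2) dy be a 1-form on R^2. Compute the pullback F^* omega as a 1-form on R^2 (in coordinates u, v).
F^* omega = (24*u^3 - 18*u^2 - 8*u*v + 9*u + 2*v + 2) du + (8*u^2 - 4*u + 4) dv

Using F^*(f dg) = (f ∘ F) d(g ∘ F), substitute each coordinate x_i by F_i(u, v) in f_i, and replace dx_i by d F_i = (∂F_i/∂u) du + (∂F_i/∂v) dv.
  For the x component: f_1(F) = 4*u^2 - 2*u + 2; d F_1 = (2) du + (2) dv
  For the y component: f_2(F) = -6*u^2 + 5*u + 2*v - 2; d F_2 = (1 - 4*u) du + (0) dv
Combining and collecting du, dv coefficients:
  coeff of du: 24*u^3 - 18*u^2 - 8*u*v + 9*u + 2*v + 2
  coeff of dv: 8*u^2 - 4*u + 4
F^* omega = (24*u^3 - 18*u^2 - 8*u*v + 9*u + 2*v + 2) du + (8*u^2 - 4*u + 4) dv.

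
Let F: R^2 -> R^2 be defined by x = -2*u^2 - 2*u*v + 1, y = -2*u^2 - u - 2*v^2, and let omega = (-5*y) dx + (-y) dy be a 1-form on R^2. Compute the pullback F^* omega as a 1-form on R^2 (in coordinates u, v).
F^* omega = (-48*u^3 - 20*u^2*v - 26*u^2 - 48*u*v^2 - 10*u*v - u - 20*v^3 - 2*v^2) du + (-20*u^3 - 8*u^2*v - 10*u^2 - 20*u*v^2 - 4*u*v - 8*v^3) dv

Using F^*(f dg) = (f ∘ F) d(g ∘ F), substitute each coordinate x_i by F_i(u, v) in f_i, and replace dx_i by d F_i = (∂F_i/∂u) du + (∂F_i/∂v) dv.
  For the x component: f_1(F) = 10*u^2 + 5*u + 10*v^2; d F_1 = (-4*u - 2*v) du + (-2*u) dv
  For the y component: f_2(F) = 2*u^2 + u + 2*v^2; d F_2 = (-4*u - 1) du + (-4*v) dv
Combining and collecting du, dv coefficients:
  coeff of du: -48*u^3 - 20*u^2*v - 26*u^2 - 48*u*v^2 - 10*u*v - u - 20*v^3 - 2*v^2
  coeff of dv: -20*u^3 - 8*u^2*v - 10*u^2 - 20*u*v^2 - 4*u*v - 8*v^3
F^* omega = (-48*u^3 - 20*u^2*v - 26*u^2 - 48*u*v^2 - 10*u*v - u - 20*v^3 - 2*v^2) du + (-20*u^3 - 8*u^2*v - 10*u^2 - 20*u*v^2 - 4*u*v - 8*v^3) dv.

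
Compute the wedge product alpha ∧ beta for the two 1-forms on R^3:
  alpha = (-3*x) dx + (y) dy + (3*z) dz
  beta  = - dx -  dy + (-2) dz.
alpha ∧ beta = (3*x + y) dx ∧ dy + (6*x + 3*z) dx ∧ dz + (-2*y + 3*z) dy ∧ dz

Distribute the wedge, using dx_i ∧ dx_j = -dx_j ∧ dx_i and dx_i ∧ dx_i = 0. For each pair (i, j) with i < j, the coefficient of dx_i ∧ dx_j in alpha ∧ beta is (alpha_i * beta_j - alpha_j * beta_i). Collecting: alpha ∧ beta = (3*x + y) dx ∧ dy + (6*x + 3*z) dx ∧ dz + (-2*y + 3*z) dy ∧ dz.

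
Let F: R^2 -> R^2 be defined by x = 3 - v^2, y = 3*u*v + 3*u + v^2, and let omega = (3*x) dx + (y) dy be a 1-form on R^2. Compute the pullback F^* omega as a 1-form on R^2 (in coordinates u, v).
F^* omega = (9*u*v^2 + 18*u*v + 9*u + 3*v^3 + 3*v^2) du + (9*u^2*v + 9*u^2 + 9*u*v^2 + 6*u*v + 8*v^3 - 18*v) dv

Using F^*(f dg) = (f ∘ F) d(g ∘ F), substitute each coordinate x_i by F_i(u, v) in f_i, and replace dx_i by d F_i = (∂F_i/∂u) du + (∂F_i/∂v) dv.
  For the x component: f_1(F) = 9 - 3*v^2; d F_1 = (0) du + (-2*v) dv
  For the y component: f_2(F) = 3*u*v + 3*u + v^2; d F_2 = (3*v + 3) du + (3*u + 2*v) dv
Combining and collecting du, dv coefficients:
  coeff of du: 9*u*v^2 + 18*u*v + 9*u + 3*v^3 + 3*v^2
  coeff of dv: 9*u^2*v + 9*u^2 + 9*u*v^2 + 6*u*v + 8*v^3 - 18*v
F^* omega = (9*u*v^2 + 18*u*v + 9*u + 3*v^3 + 3*v^2) du + (9*u^2*v + 9*u^2 + 9*u*v^2 + 6*u*v + 8*v^3 - 18*v) dv.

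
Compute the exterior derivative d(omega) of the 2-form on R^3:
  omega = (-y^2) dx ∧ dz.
d(omega) = (2*y) dx ∧ dy ∧ dz

For a 2-form omega = sum_{i<j} g_{ij} dx_i ∧ dx_j, the exterior derivative is
  d(omega) = sum_{i<j} d(g_{ij}) ∧ dx_i ∧ dx_j = sum_{i<j, k} (∂g_{ij}/∂x_k) dx_k ∧ dx_i ∧ dx_j.
Expand each term, using dx_k ∧ dx_i ∧ dx_j = sgn(permutation) dx_{(a)} ∧ dx_{(b)} ∧ dx_{(c)} with (a < b < c) sorted:
  d(-y^2) includes (∂/∂y)(-y^2) dy = (-2*y) dy, which multiplied by dx ∧ dz gives (2*y) dx ∧ dy ∧ dz
Collecting like 3-forms: d(omega) = (2*y) dx ∧ dy ∧ dz.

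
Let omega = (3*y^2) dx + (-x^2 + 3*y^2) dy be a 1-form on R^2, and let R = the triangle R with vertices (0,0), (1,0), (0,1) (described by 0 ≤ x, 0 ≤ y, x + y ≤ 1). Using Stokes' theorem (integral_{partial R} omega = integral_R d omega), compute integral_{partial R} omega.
integral_(partial R) omega = -4/3

Stokes: integral_partial_R omega = integral_R d omega with d omega = (∂Q/∂x - ∂P/∂y) dx ∧ dy.
  ∂Q/∂x = -2*x
  ∂P/∂y = 6*y
  integrand = ∂Q/∂x - ∂P/∂y = -2*x - 6*y.
Integrating over R: integral_0^1 integral_0^{1-x} (-2*x - 6*y) dy dx = -4/3.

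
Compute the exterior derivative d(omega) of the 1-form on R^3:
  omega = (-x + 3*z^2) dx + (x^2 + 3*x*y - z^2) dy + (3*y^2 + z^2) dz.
d(omega) = (2*x + 3*y) dx ∧ dy + (-6*z) dx ∧ dz + (6*y + 2*z) dy ∧ dz

For a 1-form omega = sum_i f_i dx_i, the exterior derivative is
  d(omega) = sum_{i < j} (∂f_j/∂x_i - ∂f_i/∂x_j) dx_i ∧ dx_j.
  coefficient of dx ∧ dy: ∂f_2/∂x - ∂f_1/∂y = ∂(x^2 + 3*x*y - z^2)/∂x - ∂(-x + 3*z^2)/∂y = 2*x + 3*y
  coefficient of dx ∧ dz: ∂f_3/∂x - ∂f_1/∂z = ∂(3*y^2 + z^2)/∂x - ∂(-x + 3*z^2)/∂z = -6*z
  coefficient of dy ∧ dz: ∂f_3/∂y - ∂f_2/∂z = ∂(3*y^2 + z^2)/∂y - ∂(x^2 + 3*x*y - z^2)/∂z = 6*y + 2*z
Assembling: d(omega) = (2*x + 3*y) dx ∧ dy + (-6*z) dx ∧ dz + (6*y + 2*z) dy ∧ dz.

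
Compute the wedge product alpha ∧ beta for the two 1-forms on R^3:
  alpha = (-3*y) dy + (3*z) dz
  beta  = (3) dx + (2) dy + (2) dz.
alpha ∧ beta = (9*y) dx ∧ dy + (-6*y - 6*z) dy ∧ dz + (-9*z) dx ∧ dz

Distribute the wedge, using dx_i ∧ dx_j = -dx_j ∧ dx_i and dx_i ∧ dx_i = 0. For each pair (i, j) with i < j, the coefficient of dx_i ∧ dx_j in alpha ∧ beta is (alpha_i * beta_j - alpha_j * beta_i). Collecting: alpha ∧ beta = (9*y) dx ∧ dy + (-6*y - 6*z) dy ∧ dz + (-9*z) dx ∧ dz.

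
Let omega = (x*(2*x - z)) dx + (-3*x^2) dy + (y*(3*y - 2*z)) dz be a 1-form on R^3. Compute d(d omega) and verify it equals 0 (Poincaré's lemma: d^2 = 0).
d(d omega) = 0

Step 1: d omega = sum_{i<j} (∂f_j/∂x_i - ∂f_i/∂x_j) dx_i ∧ dx_j:
  coeff of dx ∧ dy: -6*x
  coeff of dx ∧ dz: x
  coeff of dy ∧ dz: 6*y - 2*z
Step 2: Apply d again to each 2-form coefficient. The only possible 3-form in R^3 is dx ∧ dy ∧ dz, with coefficient
  ∂(coeff of dy∧dz)/∂x - ∂(coeff of dx∧dz)/∂y + ∂(coeff of dx∧dy)/∂z
  = ∂/∂x (6*y - 2*z) - ∂/∂y (x) + ∂/∂z (-6*x).
Each of these terms simplifies to sums of mixed partials that cancel in pairs. The result is 0 (by equality of mixed partials for smooth functions — Schwarz / Clairaut).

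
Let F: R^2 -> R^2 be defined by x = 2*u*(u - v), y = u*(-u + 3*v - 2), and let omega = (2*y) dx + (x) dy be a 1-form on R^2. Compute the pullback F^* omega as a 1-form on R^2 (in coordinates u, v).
F^* omega = (2*u*(-6*u^2 + 19*u*v - 10*u - 9*v^2 + 6*v)) du + (u^2*(10*u - 18*v + 8)) dv

Using F^*(f dg) = (f ∘ F) d(g ∘ F), substitute each coordinate x_i by F_i(u, v) in f_i, and replace dx_i by d F_i = (∂F_i/∂u) du + (∂F_i/∂v) dv.
  For the x component: f_1(F) = 2*u*(-u + 3*v - 2); d F_1 = (4*u - 2*v) du + (-2*u) dv
  For the y component: f_2(F) = 2*u*(u - v); d F_2 = (-2*u + 3*v - 2) du + (3*u) dv
Combining and collecting du, dv coefficients:
  coeff of du: 2*u*(-6*u^2 + 19*u*v - 10*u - 9*v^2 + 6*v)
  coeff of dv: u^2*(10*u - 18*v + 8)
F^* omega = (2*u*(-6*u^2 + 19*u*v - 10*u - 9*v^2 + 6*v)) du + (u^2*(10*u - 18*v + 8)) dv.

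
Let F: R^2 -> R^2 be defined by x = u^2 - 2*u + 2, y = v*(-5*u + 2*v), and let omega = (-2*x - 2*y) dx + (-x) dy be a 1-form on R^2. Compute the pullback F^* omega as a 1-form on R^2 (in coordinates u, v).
F^* omega = (-4*u^3 + 25*u^2*v + 12*u^2 - 8*u*v^2 - 30*u*v - 16*u + 8*v^2 + 10*v + 8) du + (5*u^3 - 4*u^2*v - 10*u^2 + 8*u*v + 10*u - 8*v) dv

Using F^*(f dg) = (f ∘ F) d(g ∘ F), substitute each coordinate x_i by F_i(u, v) in f_i, and replace dx_i by d F_i = (∂F_i/∂u) du + (∂F_i/∂v) dv.
  For the x component: f_1(F) = -2*u^2 + 10*u*v + 4*u - 4*v^2 - 4; d F_1 = (2*u - 2) du + (0) dv
  For the y component: f_2(F) = -u^2 + 2*u - 2; d F_2 = (-5*v) du + (-5*u + 4*v) dv
Combining and collecting du, dv coefficients:
  coeff of du: -4*u^3 + 25*u^2*v + 12*u^2 - 8*u*v^2 - 30*u*v - 16*u + 8*v^2 + 10*v + 8
  coeff of dv: 5*u^3 - 4*u^2*v - 10*u^2 + 8*u*v + 10*u - 8*v
F^* omega = (-4*u^3 + 25*u^2*v + 12*u^2 - 8*u*v^2 - 30*u*v - 16*u + 8*v^2 + 10*v + 8) du + (5*u^3 - 4*u^2*v - 10*u^2 + 8*u*v + 10*u - 8*v) dv.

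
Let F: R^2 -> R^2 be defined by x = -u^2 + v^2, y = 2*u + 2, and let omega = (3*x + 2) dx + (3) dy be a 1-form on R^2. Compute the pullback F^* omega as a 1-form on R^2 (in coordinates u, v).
F^* omega = (6*u^3 - 6*u*v^2 - 4*u + 6) du + (2*v*(-3*u^2 + 3*v^2 + 2)) dv

Using F^*(f dg) = (f ∘ F) d(g ∘ F), substitute each coordinate x_i by F_i(u, v) in f_i, and replace dx_i by d F_i = (∂F_i/∂u) du + (∂F_i/∂v) dv.
  For the x component: f_1(F) = -3*u^2 + 3*v^2 + 2; d F_1 = (-2*u) du + (2*v) dv
  For the y component: f_2(F) = 3; d F_2 = (2) du + (0) dv
Combining and collecting du, dv coefficients:
  coeff of du: 6*u^3 - 6*u*v^2 - 4*u + 6
  coeff of dv: 2*v*(-3*u^2 + 3*v^2 + 2)
F^* omega = (6*u^3 - 6*u*v^2 - 4*u + 6) du + (2*v*(-3*u^2 + 3*v^2 + 2)) dv.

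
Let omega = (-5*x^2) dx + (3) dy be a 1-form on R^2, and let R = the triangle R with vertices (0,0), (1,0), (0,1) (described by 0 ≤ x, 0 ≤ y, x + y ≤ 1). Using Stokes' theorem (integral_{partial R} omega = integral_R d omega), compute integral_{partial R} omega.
integral_(partial R) omega = 0

Stokes: integral_partial_R omega = integral_R d omega with d omega = (∂Q/∂x - ∂P/∂y) dx ∧ dy.
  ∂Q/∂x = 0
  ∂P/∂y = 0
  integrand = ∂Q/∂x - ∂P/∂y = 0.
Integrating over R: integral_0^1 integral_0^{1-x} (0) dy dx = 0.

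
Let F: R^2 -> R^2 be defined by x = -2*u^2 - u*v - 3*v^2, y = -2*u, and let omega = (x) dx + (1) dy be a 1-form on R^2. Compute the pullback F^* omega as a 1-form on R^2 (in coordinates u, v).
F^* omega = (8*u^3 + 6*u^2*v + 13*u*v^2 + 3*v^3 - 2) du + (2*u^3 + 13*u^2*v + 9*u*v^2 + 18*v^3) dv

Using F^*(f dg) = (f ∘ F) d(g ∘ F), substitute each coordinate x_i by F_i(u, v) in f_i, and replace dx_i by d F_i = (∂F_i/∂u) du + (∂F_i/∂v) dv.
  For the x component: f_1(F) = -2*u^2 - u*v - 3*v^2; d F_1 = (-4*u - v) du + (-u - 6*v) dv
  For the y component: f_2(F) = 1; d F_2 = (-2) du + (0) dv
Combining and collecting du, dv coefficients:
  coeff of du: 8*u^3 + 6*u^2*v + 13*u*v^2 + 3*v^3 - 2
  coeff of dv: 2*u^3 + 13*u^2*v + 9*u*v^2 + 18*v^3
F^* omega = (8*u^3 + 6*u^2*v + 13*u*v^2 + 3*v^3 - 2) du + (2*u^3 + 13*u^2*v + 9*u*v^2 + 18*v^3) dv.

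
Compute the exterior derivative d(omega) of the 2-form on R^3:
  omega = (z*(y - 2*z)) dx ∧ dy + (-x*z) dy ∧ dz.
d(omega) = (y - 5*z) dx ∧ dy ∧ dz

For a 2-form omega = sum_{i<j} g_{ij} dx_i ∧ dx_j, the exterior derivative is
  d(omega) = sum_{i<j} d(g_{ij}) ∧ dx_i ∧ dx_j = sum_{i<j, k} (∂g_{ij}/∂x_k) dx_k ∧ dx_i ∧ dx_j.
Expand each term, using dx_k ∧ dx_i ∧ dx_j = sgn(permutation) dx_{(a)} ∧ dx_{(b)} ∧ dx_{(c)} with (a < b < c) sorted:
  d(z*(y - 2*z)) includes (∂/∂z)(z*(y - 2*z)) dz = (y - 4*z) dz, which multiplied by dx ∧ dy gives (y - 4*z) dx ∧ dy ∧ dz
  d(-x*z) includes (∂/∂x)(-x*z) dx = (-z) dx, which multiplied by dy ∧ dz gives (-z) dx ∧ dy ∧ dz
Collecting like 3-forms: d(omega) = (y - 5*z) dx ∧ dy ∧ dz.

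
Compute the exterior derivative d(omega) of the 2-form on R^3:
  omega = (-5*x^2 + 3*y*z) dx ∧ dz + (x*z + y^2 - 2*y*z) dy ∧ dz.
d(omega) = (-2*z) dx ∧ dy ∧ dz

For a 2-form omega = sum_{i<j} g_{ij} dx_i ∧ dx_j, the exterior derivative is
  d(omega) = sum_{i<j} d(g_{ij}) ∧ dx_i ∧ dx_j = sum_{i<j, k} (∂g_{ij}/∂x_k) dx_k ∧ dx_i ∧ dx_j.
Expand each term, using dx_k ∧ dx_i ∧ dx_j = sgn(permutation) dx_{(a)} ∧ dx_{(b)} ∧ dx_{(c)} with (a < b < c) sorted:
  d(-5*x^2 + 3*y*z) includes (∂/∂y)(-5*x^2 + 3*y*z) dy = (3*z) dy, which multiplied by dx ∧ dz gives (-3*z) dx ∧ dy ∧ dz
  d(x*z + y^2 - 2*y*z) includes (∂/∂x)(x*z + y^2 - 2*y*z) dx = (z) dx, which multiplied by dy ∧ dz gives (z) dx ∧ dy ∧ dz
Collecting like 3-forms: d(omega) = (-2*z) dx ∧ dy ∧ dz.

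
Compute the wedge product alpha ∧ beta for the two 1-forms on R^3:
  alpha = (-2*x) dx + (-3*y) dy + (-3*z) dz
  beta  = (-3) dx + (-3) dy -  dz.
alpha ∧ beta = (6*x - 9*y) dx ∧ dy + (2*x - 9*z) dx ∧ dz + (3*y - 9*z) dy ∧ dz

Distribute the wedge, using dx_i ∧ dx_j = -dx_j ∧ dx_i and dx_i ∧ dx_i = 0. For each pair (i, j) with i < j, the coefficient of dx_i ∧ dx_j in alpha ∧ beta is (alpha_i * beta_j - alpha_j * beta_i). Collecting: alpha ∧ beta = (6*x - 9*y) dx ∧ dy + (2*x - 9*z) dx ∧ dz + (3*y - 9*z) dy ∧ dz.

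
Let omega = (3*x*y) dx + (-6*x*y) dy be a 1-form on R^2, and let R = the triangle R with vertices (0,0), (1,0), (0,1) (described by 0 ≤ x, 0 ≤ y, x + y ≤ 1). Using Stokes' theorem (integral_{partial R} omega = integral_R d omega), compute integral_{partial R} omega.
integral_(partial R) omega = -3/2

Stokes: integral_partial_R omega = integral_R d omega with d omega = (∂Q/∂x - ∂P/∂y) dx ∧ dy.
  ∂Q/∂x = -6*y
  ∂P/∂y = 3*x
  integrand = ∂Q/∂x - ∂P/∂y = -3*x - 6*y.
Integrating over R: integral_0^1 integral_0^{1-x} (-3*x - 6*y) dy dx = -3/2.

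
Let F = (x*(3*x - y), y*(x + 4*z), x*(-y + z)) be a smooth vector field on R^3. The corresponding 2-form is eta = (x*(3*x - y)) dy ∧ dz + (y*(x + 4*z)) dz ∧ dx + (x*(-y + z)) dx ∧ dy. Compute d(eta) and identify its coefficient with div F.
d(eta) = (8*x - y + 4*z) dx ∧ dy ∧ dz; div F = 8*x - y + 4*z

For a 2-form in R^3 of the form above, applying d gives a 3-form with coefficient ∂P/∂x + ∂Q/∂y + ∂R/∂z:
  ∂P/∂x = 6*x - y
  ∂Q/∂y = x + 4*z
  ∂R/∂z = x
Sum = 8*x - y + 4*z, which is exactly div F.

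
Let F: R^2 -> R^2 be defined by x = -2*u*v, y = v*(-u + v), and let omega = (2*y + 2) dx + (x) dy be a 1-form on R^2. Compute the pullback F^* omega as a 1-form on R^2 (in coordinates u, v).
F^* omega = (2*v*(3*u*v - 2*v^2 - 2)) du + (2*u*(3*u*v - 4*v^2 - 2)) dv

Using F^*(f dg) = (f ∘ F) d(g ∘ F), substitute each coordinate x_i by F_i(u, v) in f_i, and replace dx_i by d F_i = (∂F_i/∂u) du + (∂F_i/∂v) dv.
  For the x component: f_1(F) = -2*u*v + 2*v^2 + 2; d F_1 = (-2*v) du + (-2*u) dv
  For the y component: f_2(F) = -2*u*v; d F_2 = (-v) du + (-u + 2*v) dv
Combining and collecting du, dv coefficients:
  coeff of du: 2*v*(3*u*v - 2*v^2 - 2)
  coeff of dv: 2*u*(3*u*v - 4*v^2 - 2)
F^* omega = (2*v*(3*u*v - 2*v^2 - 2)) du + (2*u*(3*u*v - 4*v^2 - 2)) dv.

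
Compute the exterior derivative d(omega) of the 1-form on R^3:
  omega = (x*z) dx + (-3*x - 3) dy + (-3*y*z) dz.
d(omega) = (-3) dx ∧ dy + (-x) dx ∧ dz + (-3*z) dy ∧ dz

For a 1-form omega = sum_i f_i dx_i, the exterior derivative is
  d(omega) = sum_{i < j} (∂f_j/∂x_i - ∂f_i/∂x_j) dx_i ∧ dx_j.
  coefficient of dx ∧ dy: ∂f_2/∂x - ∂f_1/∂y = ∂(-3*x - 3)/∂x - ∂(x*z)/∂y = -3
  coefficient of dx ∧ dz: ∂f_3/∂x - ∂f_1/∂z = ∂(-3*y*z)/∂x - ∂(x*z)/∂z = -x
  coefficient of dy ∧ dz: ∂f_3/∂y - ∂f_2/∂z = ∂(-3*y*z)/∂y - ∂(-3*x - 3)/∂z = -3*z
Assembling: d(omega) = (-3) dx ∧ dy + (-x) dx ∧ dz + (-3*z) dy ∧ dz.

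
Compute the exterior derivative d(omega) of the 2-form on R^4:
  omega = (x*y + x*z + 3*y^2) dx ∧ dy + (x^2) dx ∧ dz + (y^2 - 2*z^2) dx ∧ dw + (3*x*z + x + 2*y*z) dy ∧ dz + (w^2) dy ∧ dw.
d(omega) = (x + 3*z + 1) dx ∧ dy ∧ dz + (-2*y) dx ∧ dy ∧ dw + (4*z) dx ∧ dz ∧ dw

For a 2-form omega = sum_{i<j} g_{ij} dx_i ∧ dx_j, the exterior derivative is
  d(omega) = sum_{i<j} d(g_{ij}) ∧ dx_i ∧ dx_j = sum_{i<j, k} (∂g_{ij}/∂x_k) dx_k ∧ dx_i ∧ dx_j.
Expand each term, using dx_k ∧ dx_i ∧ dx_j = sgn(permutation) dx_{(a)} ∧ dx_{(b)} ∧ dx_{(c)} with (a < b < c) sorted:
  d(x*y + x*z + 3*y^2) includes (∂/∂z)(x*y + x*z + 3*y^2) dz = (x) dz, which multiplied by dx ∧ dy gives (x) dx ∧ dy ∧ dz
  d(y^2 - 2*z^2) includes (∂/∂y)(y^2 - 2*z^2) dy = (2*y) dy, which multiplied by dx ∧ dw gives (-2*y) dx ∧ dy ∧ dw
  d(y^2 - 2*z^2) includes (∂/∂z)(y^2 - 2*z^2) dz = (-4*z) dz, which multiplied by dx ∧ dw gives (4*z) dx ∧ dz ∧ dw
  d(3*x*z + x + 2*y*z) includes (∂/∂x)(3*x*z + x + 2*y*z) dx = (3*z + 1) dx, which multiplied by dy ∧ dz gives (3*z + 1) dx ∧ dy ∧ dz
Collecting like 3-forms: d(omega) = (x + 3*z + 1) dx ∧ dy ∧ dz + (-2*y) dx ∧ dy ∧ dw + (4*z) dx ∧ dz ∧ dw.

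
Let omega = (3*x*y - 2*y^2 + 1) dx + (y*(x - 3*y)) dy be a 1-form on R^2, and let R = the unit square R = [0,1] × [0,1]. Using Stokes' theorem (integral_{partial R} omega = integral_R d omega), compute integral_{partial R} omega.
integral_(partial R) omega = 1

Stokes: integral_partial_R omega = integral_R d omega with d omega = (∂Q/∂x - ∂P/∂y) dx ∧ dy.
  ∂Q/∂x = y
  ∂P/∂y = 3*x - 4*y
  integrand = ∂Q/∂x - ∂P/∂y = -3*x + 5*y.
Integrating over R: integral_0^1 integral_0^1 (-3*x + 5*y) dx dy = 1.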